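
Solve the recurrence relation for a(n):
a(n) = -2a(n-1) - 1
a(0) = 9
First-order linear non-homogeneous.
Homogeneous solution: a_h(n) = A·(-2)^n.
Try constant particular solution a_p = K: K = -2K - 1 ⇒ K = - \frac{1}{3}.
General: a(n) = A·(-2)^n - \frac{1}{3}.
Apply a(0) = 9: A - \frac{1}{3} = 9 ⇒ A = \frac{28}{3}.
So a(n) = \frac{28 \left(-2\right)^{n}}{3} - \frac{1}{3}.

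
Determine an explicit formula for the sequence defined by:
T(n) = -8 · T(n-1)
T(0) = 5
Pure geometric recurrence with ratio -8.
By induction T(n) = T(0) · (-8)^n = 5 \left(-8\right)^{n}.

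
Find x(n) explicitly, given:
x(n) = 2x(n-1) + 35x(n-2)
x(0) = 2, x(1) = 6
Characteristic equation: x² - 2x - 35 = 0, which factors as (x - (7))(x - (-5)) = 0.
Roots r₁ = 7, r₂ = -5 (distinct).
General solution: x(n) = A·(7)^n + B·(-5)^n.
From x(0) = 2: A + B = 2.
From x(1) = 6: 7A - 5B = 6.
Solving: A = \frac{4}{3}, B = \frac{2}{3}.
So x(n) = \frac{2 \left(-5\right)^{n}}{3} + \frac{4 \cdot 7^{n}}{3}.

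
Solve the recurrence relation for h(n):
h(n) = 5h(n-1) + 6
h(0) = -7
First-order linear non-homogeneous.
Homogeneous solution: h_h(n) = A·(5)^n.
Try constant particular solution h_p = K: K = 5K + 6 ⇒ K = - \frac{3}{2}.
General: h(n) = A·(5)^n - \frac{3}{2}.
Apply h(0) = -7: A - \frac{3}{2} = -7 ⇒ A = - \frac{11}{2}.
So h(n) = - \frac{11 \cdot 5^{n}}{2} - \frac{3}{2}.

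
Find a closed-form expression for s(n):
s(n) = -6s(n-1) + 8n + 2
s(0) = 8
First-order linear with linear forcing.
Homogeneous solution: s_h(n) = A·(-6)^n.
Try particular s_p(n) = pn + q. Substituting:
  pn + q = -6(p(n-1) + q) + 8n + 2.
Matching the n-coefficient: p = -6p + 8 ⇒ p = \frac{8}{7}.
Matching constants: q = 6p - 6q + 2 ⇒ q = \frac{62}{49}.
General: s(n) = A·(-6)^n + \frac{8 n}{7} + \frac{62}{49}.
Apply s(0) = 8: A + \frac{62}{49} = 8 ⇒ A = \frac{330}{49}.
So s(n) = \frac{330 \left(-6\right)^{n}}{49} + \frac{8 n}{7} + \frac{62}{49}.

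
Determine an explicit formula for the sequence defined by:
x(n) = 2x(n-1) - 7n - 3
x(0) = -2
First-order linear with linear forcing.
Homogeneous solution: x_h(n) = A·(2)^n.
Try particular x_p(n) = pn + q. Substituting:
  pn + q = 2(p(n-1) + q) - 7n - 3.
Matching the n-coefficient: p = 2p - 7 ⇒ p = 7.
Matching constants: q = -2p + 2q - 3 ⇒ q = 17.
General: x(n) = A·(2)^n + 7 n + 17.
Apply x(0) = -2: A + 17 = -2 ⇒ A = -19.
So x(n) = - 19 \cdot 2^{n} + 7 n + 17.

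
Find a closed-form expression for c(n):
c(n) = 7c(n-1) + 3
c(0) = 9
First-order linear non-homogeneous.
Homogeneous solution: c_h(n) = A·(7)^n.
Try constant particular solution c_p = K: K = 7K + 3 ⇒ K = - \frac{1}{2}.
General: c(n) = A·(7)^n - \frac{1}{2}.
Apply c(0) = 9: A - \frac{1}{2} = 9 ⇒ A = \frac{19}{2}.
So c(n) = \frac{19 \cdot 7^{n}}{2} - \frac{1}{2}.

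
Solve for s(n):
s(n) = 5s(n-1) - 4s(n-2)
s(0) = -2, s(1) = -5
Characteristic equation: x² - 5x + 4 = 0, which factors as (x - (1))(x - (4)) = 0.
Roots r₁ = 1, r₂ = 4 (distinct).
General solution: s(n) = A·(1)^n + B·(4)^n.
From s(0) = -2: A + B = -2.
From s(1) = -5: A + 4B = -5.
Solving: A = -1, B = -1.
So s(n) = - 4^{n} - 1.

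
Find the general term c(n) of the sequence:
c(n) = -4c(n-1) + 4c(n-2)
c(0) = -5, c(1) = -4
Characteristic equation: x² + 4x - 4 = 0.
Discriminant Δ = (-4)² + 4·(4) = 32.
Roots r₁,₂ = (-4 ± √32)/2, so r₁ = -2 + 2 \sqrt{2}, r₂ = - 2 \sqrt{2} - 2.
General solution: c(n) = A·r₁^n + B·r₂^n.
From the initial conditions, A + B = -5 and r₁A + r₂B = -4.
Since r₁ - r₂ = √32: A = (-4 - (-5)r₂)/√32 = - \frac{5}{2} - \frac{7 \sqrt{2}}{4}, and B = -5 - A = - \frac{5}{2} + \frac{7 \sqrt{2}}{4}.
So c(n) = \left(- \frac{5}{2} - \frac{7 \sqrt{2}}{4}\right)\left(-2 + 2 \sqrt{2}\right)^n + \left(- \frac{5}{2} + \frac{7 \sqrt{2}}{4}\right)\left(- 2 \sqrt{2} - 2\right)^n.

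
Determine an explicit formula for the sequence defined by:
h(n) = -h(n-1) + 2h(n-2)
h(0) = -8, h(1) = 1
Characteristic equation: x² + x - 2 = 0, which factors as (x - (1))(x - (-2)) = 0.
Roots r₁ = 1, r₂ = -2 (distinct).
General solution: h(n) = A·(1)^n + B·(-2)^n.
From h(0) = -8: A + B = -8.
From h(1) = 1: A - 2B = 1.
Solving: A = -5, B = -3.
So h(n) = - 3 \left(-2\right)^{n} - 5.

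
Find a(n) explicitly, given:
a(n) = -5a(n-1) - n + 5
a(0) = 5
First-order linear with linear forcing.
Homogeneous solution: a_h(n) = A·(-5)^n.
Try particular a_p(n) = pn + q. Substituting:
  pn + q = -5(p(n-1) + q) - n + 5.
Matching the n-coefficient: p = -5p - 1 ⇒ p = - \frac{1}{6}.
Matching constants: q = 5p - 5q + 5 ⇒ q = \frac{25}{36}.
General: a(n) = A·(-5)^n - \frac{n}{6} + \frac{25}{36}.
Apply a(0) = 5: A + \frac{25}{36} = 5 ⇒ A = \frac{155}{36}.
So a(n) = \frac{155 \left(-5\right)^{n}}{36} - \frac{n}{6} + \frac{25}{36}.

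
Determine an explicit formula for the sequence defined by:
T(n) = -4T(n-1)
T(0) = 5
This is a homogeneous first-order recurrence with ratio -4.
By induction T(n) = T(0) · (-4)^n = 5 \left(-4\right)^{n}.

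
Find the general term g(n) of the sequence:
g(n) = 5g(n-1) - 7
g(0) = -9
First-order linear non-homogeneous.
Homogeneous solution: g_h(n) = A·(5)^n.
Try constant particular solution g_p = K: K = 5K - 7 ⇒ K = \frac{7}{4}.
General: g(n) = A·(5)^n + \frac{7}{4}.
Apply g(0) = -9: A + \frac{7}{4} = -9 ⇒ A = - \frac{43}{4}.
So g(n) = \frac{7}{4} - \frac{43 \cdot 5^{n}}{4}.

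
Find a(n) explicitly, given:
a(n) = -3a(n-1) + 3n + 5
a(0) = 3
First-order linear with linear forcing.
Homogeneous solution: a_h(n) = A·(-3)^n.
Try particular a_p(n) = pn + q. Substituting:
  pn + q = -3(p(n-1) + q) + 3n + 5.
Matching the n-coefficient: p = -3p + 3 ⇒ p = \frac{3}{4}.
Matching constants: q = 3p - 3q + 5 ⇒ q = \frac{29}{16}.
General: a(n) = A·(-3)^n + \frac{3 n}{4} + \frac{29}{16}.
Apply a(0) = 3: A + \frac{29}{16} = 3 ⇒ A = \frac{19}{16}.
So a(n) = \frac{19 \left(-3\right)^{n}}{16} + \frac{3 n}{4} + \frac{29}{16}.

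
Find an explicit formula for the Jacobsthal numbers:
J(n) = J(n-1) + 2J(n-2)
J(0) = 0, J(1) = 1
This is the Jacobsthal sequence.
Characteristic equation: x² - x - 2 = 0; roots r₁ = 2, r₂ = -1.
General: J(n) = A·r₁^n + B·r₂^n. Solving with J(0)=0, J(1)=1 gives A = \frac{1}{3}, B = - \frac{1}{3}.
So J(n) = - \frac{\left(-1\right)^{n}}{3} + \frac{2^{n}}{3}.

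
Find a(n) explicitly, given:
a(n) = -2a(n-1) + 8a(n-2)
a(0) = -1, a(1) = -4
Characteristic equation: x² + 2x - 8 = 0, which factors as (x - (2))(x - (-4)) = 0.
Roots r₁ = 2, r₂ = -4 (distinct).
General solution: a(n) = A·(2)^n + B·(-4)^n.
From a(0) = -1: A + B = -1.
From a(1) = -4: 2A - 4B = -4.
Solving: A = - \frac{4}{3}, B = \frac{1}{3}.
So a(n) = \frac{\left(-4\right)^{n}}{3} - \frac{4 \cdot 2^{n}}{3}.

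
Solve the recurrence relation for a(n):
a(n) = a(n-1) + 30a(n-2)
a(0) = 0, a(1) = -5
Characteristic equation: x² - x - 30 = 0, which factors as (x - (6))(x - (-5)) = 0.
Roots r₁ = 6, r₂ = -5 (distinct).
General solution: a(n) = A·(6)^n + B·(-5)^n.
From a(0) = 0: A + B = 0.
From a(1) = -5: 6A - 5B = -5.
Solving: A = - \frac{5}{11}, B = \frac{5}{11}.
So a(n) = \frac{5 \left(-5\right)^{n}}{11} - \frac{5 \cdot 6^{n}}{11}.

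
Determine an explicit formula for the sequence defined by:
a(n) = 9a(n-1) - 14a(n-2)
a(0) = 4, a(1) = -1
Characteristic equation: x² - 9x + 14 = 0, which factors as (x - (2))(x - (7)) = 0.
Roots r₁ = 2, r₂ = 7 (distinct).
General solution: a(n) = A·(2)^n + B·(7)^n.
From a(0) = 4: A + B = 4.
From a(1) = -1: 2A + 7B = -1.
Solving: A = \frac{29}{5}, B = - \frac{9}{5}.
So a(n) = \frac{29 \cdot 2^{n}}{5} - \frac{9 \cdot 7^{n}}{5}.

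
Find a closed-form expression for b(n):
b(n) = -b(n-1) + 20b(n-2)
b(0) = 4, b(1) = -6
Characteristic equation: x² + x - 20 = 0, which factors as (x - (4))(x - (-5)) = 0.
Roots r₁ = 4, r₂ = -5 (distinct).
General solution: b(n) = A·(4)^n + B·(-5)^n.
From b(0) = 4: A + B = 4.
From b(1) = -6: 4A - 5B = -6.
Solving: A = \frac{14}{9}, B = \frac{22}{9}.
So b(n) = \frac{22 \left(-5\right)^{n}}{9} + \frac{14 \cdot 4^{n}}{9}.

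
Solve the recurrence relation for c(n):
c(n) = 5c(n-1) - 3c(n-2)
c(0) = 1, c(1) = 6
Characteristic equation: x² - 5x + 3 = 0.
Discriminant Δ = (5)² + 4·(-3) = 13.
Roots r₁,₂ = (5 ± √13)/2, so r₁ = \frac{\sqrt{13}}{2} + \frac{5}{2}, r₂ = \frac{5}{2} - \frac{\sqrt{13}}{2}.
General solution: c(n) = A·r₁^n + B·r₂^n.
From the initial conditions, A + B = 1 and r₁A + r₂B = 6.
Since r₁ - r₂ = √13: A = (6 - (1)r₂)/√13 = \frac{1}{2} + \frac{7 \sqrt{13}}{26}, and B = 1 - A = \frac{1}{2} - \frac{7 \sqrt{13}}{26}.
So c(n) = \left(\frac{1}{2} + \frac{7 \sqrt{13}}{26}\right)\left(\frac{\sqrt{13}}{2} + \frac{5}{2}\right)^n + \left(\frac{1}{2} - \frac{7 \sqrt{13}}{26}\right)\left(\frac{5}{2} - \frac{\sqrt{13}}{2}\right)^n.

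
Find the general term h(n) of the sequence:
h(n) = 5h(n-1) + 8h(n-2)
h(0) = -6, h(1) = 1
Characteristic equation: x² - 5x - 8 = 0.
Discriminant Δ = (5)² + 4·(8) = 57.
Roots r₁,₂ = (5 ± √57)/2, so r₁ = \frac{5}{2} + \frac{\sqrt{57}}{2}, r₂ = \frac{5}{2} - \frac{\sqrt{57}}{2}.
General solution: h(n) = A·r₁^n + B·r₂^n.
From the initial conditions, A + B = -6 and r₁A + r₂B = 1.
Since r₁ - r₂ = √57: A = (1 - (-6)r₂)/√57 = -3 + \frac{16 \sqrt{57}}{57}, and B = -6 - A = -3 - \frac{16 \sqrt{57}}{57}.
So h(n) = \left(-3 + \frac{16 \sqrt{57}}{57}\right)\left(\frac{5}{2} + \frac{\sqrt{57}}{2}\right)^n + \left(-3 - \frac{16 \sqrt{57}}{57}\right)\left(\frac{5}{2} - \frac{\sqrt{57}}{2}\right)^n.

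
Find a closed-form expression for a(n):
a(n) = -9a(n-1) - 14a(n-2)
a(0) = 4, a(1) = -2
Characteristic equation: x² + 9x + 14 = 0, which factors as (x - (-7))(x - (-2)) = 0.
Roots r₁ = -7, r₂ = -2 (distinct).
General solution: a(n) = A·(-7)^n + B·(-2)^n.
From a(0) = 4: A + B = 4.
From a(1) = -2: -7A - 2B = -2.
Solving: A = - \frac{6}{5}, B = \frac{26}{5}.
So a(n) = \frac{26 \left(-2\right)^{n}}{5} - \frac{6 \left(-7\right)^{n}}{5}.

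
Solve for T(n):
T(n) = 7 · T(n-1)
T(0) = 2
Pure geometric recurrence with ratio 7.
By induction T(n) = T(0) · (7)^n = 2 \cdot 7^{n}.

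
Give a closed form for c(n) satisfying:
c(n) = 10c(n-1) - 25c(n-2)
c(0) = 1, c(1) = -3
Characteristic equation: x² - 10x + 25 = 0, which is (x - (5))².
Repeated root r = 5.
General solution: c(n) = (A + Bn)·(5)^n.
From c(0) = 1: A = 1.
From c(1) = -3: (A + B)·(5) = -3 ⇒ B = - \frac{8}{5}.
So c(n) = \left(1 - \frac{8 n}{5}\right) \cdot (5)^n.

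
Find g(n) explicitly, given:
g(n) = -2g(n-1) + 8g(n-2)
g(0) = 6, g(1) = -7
Characteristic equation: x² + 2x - 8 = 0, which factors as (x - (2))(x - (-4)) = 0.
Roots r₁ = 2, r₂ = -4 (distinct).
General solution: g(n) = A·(2)^n + B·(-4)^n.
From g(0) = 6: A + B = 6.
From g(1) = -7: 2A - 4B = -7.
Solving: A = \frac{17}{6}, B = \frac{19}{6}.
So g(n) = \frac{19 \left(-4\right)^{n}}{6} + \frac{17 \cdot 2^{n}}{6}.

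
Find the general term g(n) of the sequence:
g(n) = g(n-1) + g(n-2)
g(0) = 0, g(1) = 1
Characteristic equation: x² - x - 1 = 0.
Discriminant Δ = (1)² + 4·(1) = 5.
Roots r₁,₂ = (1 ± √5)/2, so r₁ = \frac{1}{2} + \frac{\sqrt{5}}{2}, r₂ = \frac{1}{2} - \frac{\sqrt{5}}{2}.
General solution: g(n) = A·r₁^n + B·r₂^n.
From the initial conditions, A + B = 0 and r₁A + r₂B = 1.
Since r₁ - r₂ = √5: A = (1 - (0)r₂)/√5 = \frac{\sqrt{5}}{5}, and B = 0 - A = - \frac{\sqrt{5}}{5}.
So g(n) = \left(\frac{\sqrt{5}}{5}\right)\left(\frac{1}{2} + \frac{\sqrt{5}}{2}\right)^n + \left(- \frac{\sqrt{5}}{5}\right)\left(\frac{1}{2} - \frac{\sqrt{5}}{2}\right)^n.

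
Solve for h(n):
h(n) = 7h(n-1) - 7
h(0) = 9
First-order linear non-homogeneous.
Homogeneous solution: h_h(n) = A·(7)^n.
Try constant particular solution h_p = K: K = 7K - 7 ⇒ K = \frac{7}{6}.
General: h(n) = A·(7)^n + \frac{7}{6}.
Apply h(0) = 9: A + \frac{7}{6} = 9 ⇒ A = \frac{47}{6}.
So h(n) = \frac{47 \cdot 7^{n}}{6} + \frac{7}{6}.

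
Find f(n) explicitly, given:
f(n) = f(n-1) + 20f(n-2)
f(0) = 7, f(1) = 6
Characteristic equation: x² - x - 20 = 0, which factors as (x - (-4))(x - (5)) = 0.
Roots r₁ = -4, r₂ = 5 (distinct).
General solution: f(n) = A·(-4)^n + B·(5)^n.
From f(0) = 7: A + B = 7.
From f(1) = 6: -4A + 5B = 6.
Solving: A = \frac{29}{9}, B = \frac{34}{9}.
So f(n) = \frac{29 \left(-4\right)^{n}}{9} + \frac{34 \cdot 5^{n}}{9}.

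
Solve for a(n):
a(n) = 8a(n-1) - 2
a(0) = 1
First-order linear non-homogeneous.
Homogeneous solution: a_h(n) = A·(8)^n.
Try constant particular solution a_p = K: K = 8K - 2 ⇒ K = \frac{2}{7}.
General: a(n) = A·(8)^n + \frac{2}{7}.
Apply a(0) = 1: A + \frac{2}{7} = 1 ⇒ A = \frac{5}{7}.
So a(n) = \frac{5 \cdot 8^{n}}{7} + \frac{2}{7}.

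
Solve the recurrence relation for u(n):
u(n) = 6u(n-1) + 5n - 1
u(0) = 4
First-order linear with linear forcing.
Homogeneous solution: u_h(n) = A·(6)^n.
Try particular u_p(n) = pn + q. Substituting:
  pn + q = 6(p(n-1) + q) + 5n - 1.
Matching the n-coefficient: p = 6p + 5 ⇒ p = -1.
Matching constants: q = -6p + 6q - 1 ⇒ q = -1.
General: u(n) = A·(6)^n - n - 1.
Apply u(0) = 4: A - 1 = 4 ⇒ A = 5.
So u(n) = 5 \cdot 6^{n} - n - 1.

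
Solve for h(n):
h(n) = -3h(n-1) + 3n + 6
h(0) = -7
First-order linear with linear forcing.
Homogeneous solution: h_h(n) = A·(-3)^n.
Try particular h_p(n) = pn + q. Substituting:
  pn + q = -3(p(n-1) + q) + 3n + 6.
Matching the n-coefficient: p = -3p + 3 ⇒ p = \frac{3}{4}.
Matching constants: q = 3p - 3q + 6 ⇒ q = \frac{33}{16}.
General: h(n) = A·(-3)^n + \frac{3 n}{4} + \frac{33}{16}.
Apply h(0) = -7: A + \frac{33}{16} = -7 ⇒ A = - \frac{145}{16}.
So h(n) = - \frac{145 \left(-3\right)^{n}}{16} + \frac{3 n}{4} + \frac{33}{16}.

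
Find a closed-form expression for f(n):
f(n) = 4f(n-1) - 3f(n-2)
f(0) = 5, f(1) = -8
Characteristic equation: x² - 4x + 3 = 0, which factors as (x - (1))(x - (3)) = 0.
Roots r₁ = 1, r₂ = 3 (distinct).
General solution: f(n) = A·(1)^n + B·(3)^n.
From f(0) = 5: A + B = 5.
From f(1) = -8: A + 3B = -8.
Solving: A = \frac{23}{2}, B = - \frac{13}{2}.
So f(n) = \frac{23}{2} - \frac{13 \cdot 3^{n}}{2}.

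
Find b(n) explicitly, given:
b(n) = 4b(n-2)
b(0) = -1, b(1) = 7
Characteristic equation: x² - 4 = 0, which factors as (x - (-2))(x - (2)) = 0.
Roots r₁ = -2, r₂ = 2 (distinct).
General solution: b(n) = A·(-2)^n + B·(2)^n.
From b(0) = -1: A + B = -1.
From b(1) = 7: -2A + 2B = 7.
Solving: A = - \frac{9}{4}, B = \frac{5}{4}.
So b(n) = - \frac{9 \left(-2\right)^{n}}{4} + \frac{5 \cdot 2^{n}}{4}.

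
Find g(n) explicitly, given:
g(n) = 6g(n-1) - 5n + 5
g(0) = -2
First-order linear with linear forcing.
Homogeneous solution: g_h(n) = A·(6)^n.
Try particular g_p(n) = pn + q. Substituting:
  pn + q = 6(p(n-1) + q) - 5n + 5.
Matching the n-coefficient: p = 6p - 5 ⇒ p = 1.
Matching constants: q = -6p + 6q + 5 ⇒ q = \frac{1}{5}.
General: g(n) = A·(6)^n + n + \frac{1}{5}.
Apply g(0) = -2: A + \frac{1}{5} = -2 ⇒ A = - \frac{11}{5}.
So g(n) = - \frac{11 \cdot 6^{n}}{5} + n + \frac{1}{5}.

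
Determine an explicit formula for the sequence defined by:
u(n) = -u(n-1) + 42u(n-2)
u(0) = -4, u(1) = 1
Characteristic equation: x² + x - 42 = 0, which factors as (x - (6))(x - (-7)) = 0.
Roots r₁ = 6, r₂ = -7 (distinct).
General solution: u(n) = A·(6)^n + B·(-7)^n.
From u(0) = -4: A + B = -4.
From u(1) = 1: 6A - 7B = 1.
Solving: A = - \frac{27}{13}, B = - \frac{25}{13}.
So u(n) = - \frac{25 \left(-7\right)^{n}}{13} - \frac{27 \cdot 6^{n}}{13}.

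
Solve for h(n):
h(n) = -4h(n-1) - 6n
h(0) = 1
First-order linear with linear forcing.
Homogeneous solution: h_h(n) = A·(-4)^n.
Try particular h_p(n) = pn + q. Substituting:
  pn + q = -4(p(n-1) + q) - 6n.
Matching the n-coefficient: p = -4p - 6 ⇒ p = - \frac{6}{5}.
Matching constants: q = 4p - 4q ⇒ q = - \frac{24}{25}.
General: h(n) = A·(-4)^n - \frac{6 n}{5} - \frac{24}{25}.
Apply h(0) = 1: A - \frac{24}{25} = 1 ⇒ A = \frac{49}{25}.
So h(n) = \frac{49 \left(-4\right)^{n}}{25} - \frac{6 n}{5} - \frac{24}{25}.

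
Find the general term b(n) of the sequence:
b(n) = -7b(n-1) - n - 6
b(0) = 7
First-order linear with linear forcing.
Homogeneous solution: b_h(n) = A·(-7)^n.
Try particular b_p(n) = pn + q. Substituting:
  pn + q = -7(p(n-1) + q) - n - 6.
Matching the n-coefficient: p = -7p - 1 ⇒ p = - \frac{1}{8}.
Matching constants: q = 7p - 7q - 6 ⇒ q = - \frac{55}{64}.
General: b(n) = A·(-7)^n - \frac{n}{8} - \frac{55}{64}.
Apply b(0) = 7: A - \frac{55}{64} = 7 ⇒ A = \frac{503}{64}.
So b(n) = \frac{503 \left(-7\right)^{n}}{64} - \frac{n}{8} - \frac{55}{64}.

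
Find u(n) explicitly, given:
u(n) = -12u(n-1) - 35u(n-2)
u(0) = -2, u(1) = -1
Characteristic equation: x² + 12x + 35 = 0, which factors as (x - (-7))(x - (-5)) = 0.
Roots r₁ = -7, r₂ = -5 (distinct).
General solution: u(n) = A·(-7)^n + B·(-5)^n.
From u(0) = -2: A + B = -2.
From u(1) = -1: -7A - 5B = -1.
Solving: A = \frac{11}{2}, B = - \frac{15}{2}.
So u(n) = - \frac{15 \left(-5\right)^{n}}{2} + \frac{11 \left(-7\right)^{n}}{2}.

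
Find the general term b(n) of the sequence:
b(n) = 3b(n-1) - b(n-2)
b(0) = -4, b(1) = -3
Characteristic equation: x² - 3x + 1 = 0.
Discriminant Δ = (3)² + 4·(-1) = 5.
Roots r₁,₂ = (3 ± √5)/2, so r₁ = \frac{\sqrt{5}}{2} + \frac{3}{2}, r₂ = \frac{3}{2} - \frac{\sqrt{5}}{2}.
General solution: b(n) = A·r₁^n + B·r₂^n.
From the initial conditions, A + B = -4 and r₁A + r₂B = -3.
Since r₁ - r₂ = √5: A = (-3 - (-4)r₂)/√5 = -2 + \frac{3 \sqrt{5}}{5}, and B = -4 - A = -2 - \frac{3 \sqrt{5}}{5}.
So b(n) = \left(-2 + \frac{3 \sqrt{5}}{5}\right)\left(\frac{\sqrt{5}}{2} + \frac{3}{2}\right)^n + \left(-2 - \frac{3 \sqrt{5}}{5}\right)\left(\frac{3}{2} - \frac{\sqrt{5}}{2}\right)^n.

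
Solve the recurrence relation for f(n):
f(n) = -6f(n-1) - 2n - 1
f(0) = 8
First-order linear with linear forcing.
Homogeneous solution: f_h(n) = A·(-6)^n.
Try particular f_p(n) = pn + q. Substituting:
  pn + q = -6(p(n-1) + q) - 2n - 1.
Matching the n-coefficient: p = -6p - 2 ⇒ p = - \frac{2}{7}.
Matching constants: q = 6p - 6q - 1 ⇒ q = - \frac{19}{49}.
General: f(n) = A·(-6)^n - \frac{2 n}{7} - \frac{19}{49}.
Apply f(0) = 8: A - \frac{19}{49} = 8 ⇒ A = \frac{411}{49}.
So f(n) = \frac{411 \left(-6\right)^{n}}{49} - \frac{2 n}{7} - \frac{19}{49}.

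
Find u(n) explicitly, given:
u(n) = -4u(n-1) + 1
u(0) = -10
First-order linear non-homogeneous.
Homogeneous solution: u_h(n) = A·(-4)^n.
Try constant particular solution u_p = K: K = -4K + 1 ⇒ K = \frac{1}{5}.
General: u(n) = A·(-4)^n + \frac{1}{5}.
Apply u(0) = -10: A + \frac{1}{5} = -10 ⇒ A = - \frac{51}{5}.
So u(n) = \frac{1}{5} - \frac{51 \left(-4\right)^{n}}{5}.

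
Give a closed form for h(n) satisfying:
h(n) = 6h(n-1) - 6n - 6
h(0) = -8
First-order linear with linear forcing.
Homogeneous solution: h_h(n) = A·(6)^n.
Try particular h_p(n) = pn + q. Substituting:
  pn + q = 6(p(n-1) + q) - 6n - 6.
Matching the n-coefficient: p = 6p - 6 ⇒ p = \frac{6}{5}.
Matching constants: q = -6p + 6q - 6 ⇒ q = \frac{66}{25}.
General: h(n) = A·(6)^n + \frac{6 n}{5} + \frac{66}{25}.
Apply h(0) = -8: A + \frac{66}{25} = -8 ⇒ A = - \frac{266}{25}.
So h(n) = - \frac{266 \cdot 6^{n}}{25} + \frac{6 n}{5} + \frac{66}{25}.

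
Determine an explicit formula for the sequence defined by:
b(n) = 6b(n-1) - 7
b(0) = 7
First-order linear non-homogeneous.
Homogeneous solution: b_h(n) = A·(6)^n.
Try constant particular solution b_p = K: K = 6K - 7 ⇒ K = \frac{7}{5}.
General: b(n) = A·(6)^n + \frac{7}{5}.
Apply b(0) = 7: A + \frac{7}{5} = 7 ⇒ A = \frac{28}{5}.
So b(n) = \frac{28 \cdot 6^{n}}{5} + \frac{7}{5}.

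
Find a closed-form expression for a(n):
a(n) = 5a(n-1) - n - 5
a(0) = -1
First-order linear with linear forcing.
Homogeneous solution: a_h(n) = A·(5)^n.
Try particular a_p(n) = pn + q. Substituting:
  pn + q = 5(p(n-1) + q) - n - 5.
Matching the n-coefficient: p = 5p - 1 ⇒ p = \frac{1}{4}.
Matching constants: q = -5p + 5q - 5 ⇒ q = \frac{25}{16}.
General: a(n) = A·(5)^n + \frac{n}{4} + \frac{25}{16}.
Apply a(0) = -1: A + \frac{25}{16} = -1 ⇒ A = - \frac{41}{16}.
So a(n) = - \frac{41 \cdot 5^{n}}{16} + \frac{n}{4} + \frac{25}{16}.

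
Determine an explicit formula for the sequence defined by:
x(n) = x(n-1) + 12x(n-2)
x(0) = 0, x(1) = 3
Characteristic equation: x² - x - 12 = 0, which factors as (x - (4))(x - (-3)) = 0.
Roots r₁ = 4, r₂ = -3 (distinct).
General solution: x(n) = A·(4)^n + B·(-3)^n.
From x(0) = 0: A + B = 0.
From x(1) = 3: 4A - 3B = 3.
Solving: A = \frac{3}{7}, B = - \frac{3}{7}.
So x(n) = - \frac{3 \left(-3\right)^{n}}{7} + \frac{3 \cdot 4^{n}}{7}.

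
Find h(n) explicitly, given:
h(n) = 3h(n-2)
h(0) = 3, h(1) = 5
Characteristic equation: x² - 3 = 0.
Discriminant Δ = (0)² + 4·(3) = 12.
Roots r₁,₂ = (0 ± √12)/2, so r₁ = \sqrt{3}, r₂ = - \sqrt{3}.
General solution: h(n) = A·r₁^n + B·r₂^n.
From the initial conditions, A + B = 3 and r₁A + r₂B = 5.
Since r₁ - r₂ = √12: A = (5 - (3)r₂)/√12 = \frac{5 \sqrt{3}}{6} + \frac{3}{2}, and B = 3 - A = \frac{3}{2} - \frac{5 \sqrt{3}}{6}.
So h(n) = \left(\frac{5 \sqrt{3}}{6} + \frac{3}{2}\right)\left(\sqrt{3}\right)^n + \left(\frac{3}{2} - \frac{5 \sqrt{3}}{6}\right)\left(- \sqrt{3}\right)^n.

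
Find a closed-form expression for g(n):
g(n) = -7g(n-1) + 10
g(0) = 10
First-order linear non-homogeneous.
Homogeneous solution: g_h(n) = A·(-7)^n.
Try constant particular solution g_p = K: K = -7K + 10 ⇒ K = \frac{5}{4}.
General: g(n) = A·(-7)^n + \frac{5}{4}.
Apply g(0) = 10: A + \frac{5}{4} = 10 ⇒ A = \frac{35}{4}.
So g(n) = \frac{35 \left(-7\right)^{n}}{4} + \frac{5}{4}.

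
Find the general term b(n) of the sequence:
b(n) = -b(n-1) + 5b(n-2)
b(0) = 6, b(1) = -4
Characteristic equation: x² + x - 5 = 0.
Discriminant Δ = (-1)² + 4·(5) = 21.
Roots r₁,₂ = (-1 ± √21)/2, so r₁ = - \frac{1}{2} + \frac{\sqrt{21}}{2}, r₂ = - \frac{\sqrt{21}}{2} - \frac{1}{2}.
General solution: b(n) = A·r₁^n + B·r₂^n.
From the initial conditions, A + B = 6 and r₁A + r₂B = -4.
Since r₁ - r₂ = √21: A = (-4 - (6)r₂)/√21 = 3 - \frac{\sqrt{21}}{21}, and B = 6 - A = \frac{\sqrt{21}}{21} + 3.
So b(n) = \left(3 - \frac{\sqrt{21}}{21}\right)\left(- \frac{1}{2} + \frac{\sqrt{21}}{2}\right)^n + \left(\frac{\sqrt{21}}{21} + 3\right)\left(- \frac{\sqrt{21}}{2} - \frac{1}{2}\right)^n.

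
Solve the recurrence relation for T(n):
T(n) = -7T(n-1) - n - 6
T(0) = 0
First-order linear with linear forcing.
Homogeneous solution: T_h(n) = A·(-7)^n.
Try particular T_p(n) = pn + q. Substituting:
  pn + q = -7(p(n-1) + q) - n - 6.
Matching the n-coefficient: p = -7p - 1 ⇒ p = - \frac{1}{8}.
Matching constants: q = 7p - 7q - 6 ⇒ q = - \frac{55}{64}.
General: T(n) = A·(-7)^n - \frac{n}{8} - \frac{55}{64}.
Apply T(0) = 0: A - \frac{55}{64} = 0 ⇒ A = \frac{55}{64}.
So T(n) = \frac{55 \left(-7\right)^{n}}{64} - \frac{n}{8} - \frac{55}{64}.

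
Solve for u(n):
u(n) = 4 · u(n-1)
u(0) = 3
Pure geometric recurrence with ratio 4.
By induction u(n) = u(0) · (4)^n = 3 \cdot 4^{n}.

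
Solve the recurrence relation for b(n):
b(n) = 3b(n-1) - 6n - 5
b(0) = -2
First-order linear with linear forcing.
Homogeneous solution: b_h(n) = A·(3)^n.
Try particular b_p(n) = pn + q. Substituting:
  pn + q = 3(p(n-1) + q) - 6n - 5.
Matching the n-coefficient: p = 3p - 6 ⇒ p = 3.
Matching constants: q = -3p + 3q - 5 ⇒ q = 7.
General: b(n) = A·(3)^n + 3 n + 7.
Apply b(0) = -2: A + 7 = -2 ⇒ A = -9.
So b(n) = - 9 \cdot 3^{n} + 3 n + 7.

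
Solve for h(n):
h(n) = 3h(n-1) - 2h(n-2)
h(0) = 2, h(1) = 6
Characteristic equation: x² - 3x + 2 = 0, which factors as (x - (1))(x - (2)) = 0.
Roots r₁ = 1, r₂ = 2 (distinct).
General solution: h(n) = A·(1)^n + B·(2)^n.
From h(0) = 2: A + B = 2.
From h(1) = 6: A + 2B = 6.
Solving: A = -2, B = 4.
So h(n) = 4 \cdot 2^{n} - 2.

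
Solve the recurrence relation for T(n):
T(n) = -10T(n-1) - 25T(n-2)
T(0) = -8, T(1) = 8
Characteristic equation: x² + 10x + 25 = 0, which is (x - (-5))².
Repeated root r = -5.
General solution: T(n) = (A + Bn)·(-5)^n.
From T(0) = -8: A = -8.
From T(1) = 8: (A + B)·(-5) = 8 ⇒ B = \frac{32}{5}.
So T(n) = \left(\frac{32 n}{5} - 8\right) \cdot (-5)^n.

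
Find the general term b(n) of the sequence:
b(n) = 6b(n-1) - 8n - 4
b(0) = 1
First-order linear with linear forcing.
Homogeneous solution: b_h(n) = A·(6)^n.
Try particular b_p(n) = pn + q. Substituting:
  pn + q = 6(p(n-1) + q) - 8n - 4.
Matching the n-coefficient: p = 6p - 8 ⇒ p = \frac{8}{5}.
Matching constants: q = -6p + 6q - 4 ⇒ q = \frac{68}{25}.
General: b(n) = A·(6)^n + \frac{8 n}{5} + \frac{68}{25}.
Apply b(0) = 1: A + \frac{68}{25} = 1 ⇒ A = - \frac{43}{25}.
So b(n) = - \frac{43 \cdot 6^{n}}{25} + \frac{8 n}{5} + \frac{68}{25}.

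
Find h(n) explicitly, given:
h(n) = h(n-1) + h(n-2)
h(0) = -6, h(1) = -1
Characteristic equation: x² - x - 1 = 0.
Discriminant Δ = (1)² + 4·(1) = 5.
Roots r₁,₂ = (1 ± √5)/2, so r₁ = \frac{1}{2} + \frac{\sqrt{5}}{2}, r₂ = \frac{1}{2} - \frac{\sqrt{5}}{2}.
General solution: h(n) = A·r₁^n + B·r₂^n.
From the initial conditions, A + B = -6 and r₁A + r₂B = -1.
Since r₁ - r₂ = √5: A = (-1 - (-6)r₂)/√5 = -3 + \frac{2 \sqrt{5}}{5}, and B = -6 - A = -3 - \frac{2 \sqrt{5}}{5}.
So h(n) = \left(-3 + \frac{2 \sqrt{5}}{5}\right)\left(\frac{1}{2} + \frac{\sqrt{5}}{2}\right)^n + \left(-3 - \frac{2 \sqrt{5}}{5}\right)\left(\frac{1}{2} - \frac{\sqrt{5}}{2}\right)^n.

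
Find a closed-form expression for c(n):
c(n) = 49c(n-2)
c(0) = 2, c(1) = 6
Characteristic equation: x² - 49 = 0, which factors as (x - (-7))(x - (7)) = 0.
Roots r₁ = -7, r₂ = 7 (distinct).
General solution: c(n) = A·(-7)^n + B·(7)^n.
From c(0) = 2: A + B = 2.
From c(1) = 6: -7A + 7B = 6.
Solving: A = \frac{4}{7}, B = \frac{10}{7}.
So c(n) = \frac{4 \left(-7\right)^{n}}{7} + \frac{10 \cdot 7^{n}}{7}.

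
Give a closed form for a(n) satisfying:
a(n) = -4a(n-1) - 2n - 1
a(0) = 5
First-order linear with linear forcing.
Homogeneous solution: a_h(n) = A·(-4)^n.
Try particular a_p(n) = pn + q. Substituting:
  pn + q = -4(p(n-1) + q) - 2n - 1.
Matching the n-coefficient: p = -4p - 2 ⇒ p = - \frac{2}{5}.
Matching constants: q = 4p - 4q - 1 ⇒ q = - \frac{13}{25}.
General: a(n) = A·(-4)^n - \frac{2 n}{5} - \frac{13}{25}.
Apply a(0) = 5: A - \frac{13}{25} = 5 ⇒ A = \frac{138}{25}.
So a(n) = \frac{138 \left(-4\right)^{n}}{25} - \frac{2 n}{5} - \frac{13}{25}.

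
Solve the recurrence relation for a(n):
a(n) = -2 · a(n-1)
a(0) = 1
Pure geometric recurrence with ratio -2.
By induction a(n) = a(0) · (-2)^n = \left(-2\right)^{n}.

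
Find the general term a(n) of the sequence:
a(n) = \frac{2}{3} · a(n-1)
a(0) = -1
Pure geometric recurrence with ratio \frac{2}{3}.
By induction a(n) = a(0) · (\frac{2}{3})^n = - \left(\frac{2}{3}\right)^{n}.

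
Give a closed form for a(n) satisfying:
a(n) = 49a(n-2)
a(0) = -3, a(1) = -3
Characteristic equation: x² - 49 = 0, which factors as (x - (7))(x - (-7)) = 0.
Roots r₁ = 7, r₂ = -7 (distinct).
General solution: a(n) = A·(7)^n + B·(-7)^n.
From a(0) = -3: A + B = -3.
From a(1) = -3: 7A - 7B = -3.
Solving: A = - \frac{12}{7}, B = - \frac{9}{7}.
So a(n) = - \frac{9 \left(-7\right)^{n}}{7} - \frac{12 \cdot 7^{n}}{7}.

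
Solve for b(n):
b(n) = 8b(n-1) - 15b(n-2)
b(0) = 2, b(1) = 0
Characteristic equation: x² - 8x + 15 = 0, which factors as (x - (3))(x - (5)) = 0.
Roots r₁ = 3, r₂ = 5 (distinct).
General solution: b(n) = A·(3)^n + B·(5)^n.
From b(0) = 2: A + B = 2.
From b(1) = 0: 3A + 5B = 0.
Solving: A = 5, B = -3.
So b(n) = 5 \cdot 3^{n} - 3 \cdot 5^{n}.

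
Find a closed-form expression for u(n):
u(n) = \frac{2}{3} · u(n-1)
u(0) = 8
Pure geometric recurrence with ratio \frac{2}{3}.
By induction u(n) = u(0) · (\frac{2}{3})^n = 8 \left(\frac{2}{3}\right)^{n}.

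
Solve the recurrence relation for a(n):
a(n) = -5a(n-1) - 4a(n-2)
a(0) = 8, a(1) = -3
Characteristic equation: x² + 5x + 4 = 0, which factors as (x - (-1))(x - (-4)) = 0.
Roots r₁ = -1, r₂ = -4 (distinct).
General solution: a(n) = A·(-1)^n + B·(-4)^n.
From a(0) = 8: A + B = 8.
From a(1) = -3: -A - 4B = -3.
Solving: A = \frac{29}{3}, B = - \frac{5}{3}.
So a(n) = \frac{29 \left(-1\right)^{n}}{3} - \frac{5 \left(-4\right)^{n}}{3}.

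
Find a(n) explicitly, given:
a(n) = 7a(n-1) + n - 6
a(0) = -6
First-order linear with linear forcing.
Homogeneous solution: a_h(n) = A·(7)^n.
Try particular a_p(n) = pn + q. Substituting:
  pn + q = 7(p(n-1) + q) + n - 6.
Matching the n-coefficient: p = 7p + 1 ⇒ p = - \frac{1}{6}.
Matching constants: q = -7p + 7q - 6 ⇒ q = \frac{29}{36}.
General: a(n) = A·(7)^n - \frac{n}{6} + \frac{29}{36}.
Apply a(0) = -6: A + \frac{29}{36} = -6 ⇒ A = - \frac{245}{36}.
So a(n) = - \frac{245 \cdot 7^{n}}{36} - \frac{n}{6} + \frac{29}{36}.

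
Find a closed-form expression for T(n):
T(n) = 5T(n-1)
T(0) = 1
This is a homogeneous first-order recurrence with ratio 5.
By induction T(n) = T(0) · (5)^n = 5^{n}.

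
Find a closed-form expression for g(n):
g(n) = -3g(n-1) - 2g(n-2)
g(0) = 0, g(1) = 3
Characteristic equation: x² + 3x + 2 = 0, which factors as (x - (-2))(x - (-1)) = 0.
Roots r₁ = -2, r₂ = -1 (distinct).
General solution: g(n) = A·(-2)^n + B·(-1)^n.
From g(0) = 0: A + B = 0.
From g(1) = 3: -2A - B = 3.
Solving: A = -3, B = 3.
So g(n) = 3 \left(-1\right)^{n} - 3 \left(-2\right)^{n}.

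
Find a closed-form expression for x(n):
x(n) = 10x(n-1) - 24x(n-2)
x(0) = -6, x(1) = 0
Characteristic equation: x² - 10x + 24 = 0, which factors as (x - (4))(x - (6)) = 0.
Roots r₁ = 4, r₂ = 6 (distinct).
General solution: x(n) = A·(4)^n + B·(6)^n.
From x(0) = -6: A + B = -6.
From x(1) = 0: 4A + 6B = 0.
Solving: A = -18, B = 12.
So x(n) = - 18 \cdot 4^{n} + 12 \cdot 6^{n}.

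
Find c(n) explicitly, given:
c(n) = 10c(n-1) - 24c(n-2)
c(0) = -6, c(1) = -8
Characteristic equation: x² - 10x + 24 = 0, which factors as (x - (6))(x - (4)) = 0.
Roots r₁ = 6, r₂ = 4 (distinct).
General solution: c(n) = A·(6)^n + B·(4)^n.
From c(0) = -6: A + B = -6.
From c(1) = -8: 6A + 4B = -8.
Solving: A = 8, B = -14.
So c(n) = - 14 \cdot 4^{n} + 8 \cdot 6^{n}.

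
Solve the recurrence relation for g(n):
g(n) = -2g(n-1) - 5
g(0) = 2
First-order linear non-homogeneous.
Homogeneous solution: g_h(n) = A·(-2)^n.
Try constant particular solution g_p = K: K = -2K - 5 ⇒ K = - \frac{5}{3}.
General: g(n) = A·(-2)^n - \frac{5}{3}.
Apply g(0) = 2: A - \frac{5}{3} = 2 ⇒ A = \frac{11}{3}.
So g(n) = \frac{11 \left(-2\right)^{n}}{3} - \frac{5}{3}.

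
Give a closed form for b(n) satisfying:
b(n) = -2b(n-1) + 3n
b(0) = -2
First-order linear with linear forcing.
Homogeneous solution: b_h(n) = A·(-2)^n.
Try particular b_p(n) = pn + q. Substituting:
  pn + q = -2(p(n-1) + q) + 3n.
Matching the n-coefficient: p = -2p + 3 ⇒ p = 1.
Matching constants: q = 2p - 2q ⇒ q = \frac{2}{3}.
General: b(n) = A·(-2)^n + n + \frac{2}{3}.
Apply b(0) = -2: A + \frac{2}{3} = -2 ⇒ A = - \frac{8}{3}.
So b(n) = - \frac{8 \left(-2\right)^{n}}{3} + n + \frac{2}{3}.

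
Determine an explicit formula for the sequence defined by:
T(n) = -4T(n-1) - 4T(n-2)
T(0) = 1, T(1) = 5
Characteristic equation: x² + 4x + 4 = 0, which is (x - (-2))².
Repeated root r = -2.
General solution: T(n) = (A + Bn)·(-2)^n.
From T(0) = 1: A = 1.
From T(1) = 5: (A + B)·(-2) = 5 ⇒ B = - \frac{7}{2}.
So T(n) = \left(1 - \frac{7 n}{2}\right) \cdot (-2)^n.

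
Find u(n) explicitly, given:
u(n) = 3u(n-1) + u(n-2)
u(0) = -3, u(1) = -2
Characteristic equation: x² - 3x - 1 = 0.
Discriminant Δ = (3)² + 4·(1) = 13.
Roots r₁,₂ = (3 ± √13)/2, so r₁ = \frac{3}{2} + \frac{\sqrt{13}}{2}, r₂ = \frac{3}{2} - \frac{\sqrt{13}}{2}.
General solution: u(n) = A·r₁^n + B·r₂^n.
From the initial conditions, A + B = -3 and r₁A + r₂B = -2.
Since r₁ - r₂ = √13: A = (-2 - (-3)r₂)/√13 = - \frac{3}{2} + \frac{5 \sqrt{13}}{26}, and B = -3 - A = - \frac{3}{2} - \frac{5 \sqrt{13}}{26}.
So u(n) = \left(- \frac{3}{2} + \frac{5 \sqrt{13}}{26}\right)\left(\frac{3}{2} + \frac{\sqrt{13}}{2}\right)^n + \left(- \frac{3}{2} - \frac{5 \sqrt{13}}{26}\right)\left(\frac{3}{2} - \frac{\sqrt{13}}{2}\right)^n.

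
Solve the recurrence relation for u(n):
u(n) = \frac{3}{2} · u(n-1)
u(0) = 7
Pure geometric recurrence with ratio \frac{3}{2}.
By induction u(n) = u(0) · (\frac{3}{2})^n = 7 \left(\frac{3}{2}\right)^{n}.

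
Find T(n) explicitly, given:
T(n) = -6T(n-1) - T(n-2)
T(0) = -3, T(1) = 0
Characteristic equation: x² + 6x + 1 = 0.
Discriminant Δ = (-6)² + 4·(-1) = 32.
Roots r₁,₂ = (-6 ± √32)/2, so r₁ = -3 + 2 \sqrt{2}, r₂ = -3 - 2 \sqrt{2}.
General solution: T(n) = A·r₁^n + B·r₂^n.
From the initial conditions, A + B = -3 and r₁A + r₂B = 0.
Since r₁ - r₂ = √32: A = (0 - (-3)r₂)/√32 = - \frac{9 \sqrt{2}}{8} - \frac{3}{2}, and B = -3 - A = - \frac{3}{2} + \frac{9 \sqrt{2}}{8}.
So T(n) = \left(- \frac{9 \sqrt{2}}{8} - \frac{3}{2}\right)\left(-3 + 2 \sqrt{2}\right)^n + \left(- \frac{3}{2} + \frac{9 \sqrt{2}}{8}\right)\left(-3 - 2 \sqrt{2}\right)^n.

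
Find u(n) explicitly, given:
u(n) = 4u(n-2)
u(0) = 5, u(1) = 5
Characteristic equation: x² - 4 = 0, which factors as (x - (2))(x - (-2)) = 0.
Roots r₁ = 2, r₂ = -2 (distinct).
General solution: u(n) = A·(2)^n + B·(-2)^n.
From u(0) = 5: A + B = 5.
From u(1) = 5: 2A - 2B = 5.
Solving: A = \frac{15}{4}, B = \frac{5}{4}.
So u(n) = \frac{5 \left(-2\right)^{n}}{4} + \frac{15 \cdot 2^{n}}{4}.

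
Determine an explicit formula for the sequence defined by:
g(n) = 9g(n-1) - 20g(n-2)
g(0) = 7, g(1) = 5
Characteristic equation: x² - 9x + 20 = 0, which factors as (x - (4))(x - (5)) = 0.
Roots r₁ = 4, r₂ = 5 (distinct).
General solution: g(n) = A·(4)^n + B·(5)^n.
From g(0) = 7: A + B = 7.
From g(1) = 5: 4A + 5B = 5.
Solving: A = 30, B = -23.
So g(n) = 30 \cdot 4^{n} - 23 \cdot 5^{n}.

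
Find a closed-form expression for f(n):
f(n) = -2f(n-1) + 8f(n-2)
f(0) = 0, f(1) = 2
Characteristic equation: x² + 2x - 8 = 0, which factors as (x - (-4))(x - (2)) = 0.
Roots r₁ = -4, r₂ = 2 (distinct).
General solution: f(n) = A·(-4)^n + B·(2)^n.
From f(0) = 0: A + B = 0.
From f(1) = 2: -4A + 2B = 2.
Solving: A = - \frac{1}{3}, B = \frac{1}{3}.
So f(n) = - \frac{\left(-4\right)^{n}}{3} + \frac{2^{n}}{3}.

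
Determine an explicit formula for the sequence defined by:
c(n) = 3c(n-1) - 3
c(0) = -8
First-order linear non-homogeneous.
Homogeneous solution: c_h(n) = A·(3)^n.
Try constant particular solution c_p = K: K = 3K - 3 ⇒ K = \frac{3}{2}.
General: c(n) = A·(3)^n + \frac{3}{2}.
Apply c(0) = -8: A + \frac{3}{2} = -8 ⇒ A = - \frac{19}{2}.
So c(n) = \frac{3}{2} - \frac{19 \cdot 3^{n}}{2}.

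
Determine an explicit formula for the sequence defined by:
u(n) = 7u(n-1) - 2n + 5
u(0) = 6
First-order linear with linear forcing.
Homogeneous solution: u_h(n) = A·(7)^n.
Try particular u_p(n) = pn + q. Substituting:
  pn + q = 7(p(n-1) + q) - 2n + 5.
Matching the n-coefficient: p = 7p - 2 ⇒ p = \frac{1}{3}.
Matching constants: q = -7p + 7q + 5 ⇒ q = - \frac{4}{9}.
General: u(n) = A·(7)^n + \frac{n}{3} - \frac{4}{9}.
Apply u(0) = 6: A - \frac{4}{9} = 6 ⇒ A = \frac{58}{9}.
So u(n) = \frac{58 \cdot 7^{n}}{9} + \frac{n}{3} - \frac{4}{9}.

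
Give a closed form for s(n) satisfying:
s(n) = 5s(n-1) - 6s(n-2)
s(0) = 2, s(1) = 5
Characteristic equation: x² - 5x + 6 = 0, which factors as (x - (2))(x - (3)) = 0.
Roots r₁ = 2, r₂ = 3 (distinct).
General solution: s(n) = A·(2)^n + B·(3)^n.
From s(0) = 2: A + B = 2.
From s(1) = 5: 2A + 3B = 5.
Solving: A = 1, B = 1.
So s(n) = 2^{n} + 3^{n}.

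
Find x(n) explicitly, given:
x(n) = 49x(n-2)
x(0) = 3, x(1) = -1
Characteristic equation: x² - 49 = 0, which factors as (x - (-7))(x - (7)) = 0.
Roots r₁ = -7, r₂ = 7 (distinct).
General solution: x(n) = A·(-7)^n + B·(7)^n.
From x(0) = 3: A + B = 3.
From x(1) = -1: -7A + 7B = -1.
Solving: A = \frac{11}{7}, B = \frac{10}{7}.
So x(n) = \frac{11 \left(-7\right)^{n}}{7} + \frac{10 \cdot 7^{n}}{7}.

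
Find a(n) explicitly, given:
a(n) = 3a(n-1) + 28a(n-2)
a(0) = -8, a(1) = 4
Characteristic equation: x² - 3x - 28 = 0, which factors as (x - (-4))(x - (7)) = 0.
Roots r₁ = -4, r₂ = 7 (distinct).
General solution: a(n) = A·(-4)^n + B·(7)^n.
From a(0) = -8: A + B = -8.
From a(1) = 4: -4A + 7B = 4.
Solving: A = - \frac{60}{11}, B = - \frac{28}{11}.
So a(n) = - \frac{60 \left(-4\right)^{n}}{11} - \frac{28 \cdot 7^{n}}{11}.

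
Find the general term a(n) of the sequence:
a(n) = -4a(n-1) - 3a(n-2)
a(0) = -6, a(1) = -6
Characteristic equation: x² + 4x + 3 = 0, which factors as (x - (-3))(x - (-1)) = 0.
Roots r₁ = -3, r₂ = -1 (distinct).
General solution: a(n) = A·(-3)^n + B·(-1)^n.
From a(0) = -6: A + B = -6.
From a(1) = -6: -3A - B = -6.
Solving: A = 6, B = -12.
So a(n) = - 12 \left(-1\right)^{n} + 6 \left(-3\right)^{n}.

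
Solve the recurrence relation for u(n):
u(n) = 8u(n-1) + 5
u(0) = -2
First-order linear non-homogeneous.
Homogeneous solution: u_h(n) = A·(8)^n.
Try constant particular solution u_p = K: K = 8K + 5 ⇒ K = - \frac{5}{7}.
General: u(n) = A·(8)^n - \frac{5}{7}.
Apply u(0) = -2: A - \frac{5}{7} = -2 ⇒ A = - \frac{9}{7}.
So u(n) = - \frac{9 \cdot 8^{n}}{7} - \frac{5}{7}.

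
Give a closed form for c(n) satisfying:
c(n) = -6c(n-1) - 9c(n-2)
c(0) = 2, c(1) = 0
Characteristic equation: x² + 6x + 9 = 0, which is (x - (-3))².
Repeated root r = -3.
General solution: c(n) = (A + Bn)·(-3)^n.
From c(0) = 2: A = 2.
From c(1) = 0: (A + B)·(-3) = 0 ⇒ B = -2.
So c(n) = \left(2 - 2 n\right) \cdot (-3)^n.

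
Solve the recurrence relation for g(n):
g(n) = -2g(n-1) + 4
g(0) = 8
First-order linear non-homogeneous.
Homogeneous solution: g_h(n) = A·(-2)^n.
Try constant particular solution g_p = K: K = -2K + 4 ⇒ K = \frac{4}{3}.
General: g(n) = A·(-2)^n + \frac{4}{3}.
Apply g(0) = 8: A + \frac{4}{3} = 8 ⇒ A = \frac{20}{3}.
So g(n) = \frac{20 \left(-2\right)^{n}}{3} + \frac{4}{3}.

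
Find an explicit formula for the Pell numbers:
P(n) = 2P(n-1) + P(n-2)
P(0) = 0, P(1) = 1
This is the Pell sequence.
Characteristic equation: x² - 2x - 1 = 0; roots r₁ = 1 + \sqrt{2}, r₂ = 1 - \sqrt{2}.
General: P(n) = A·r₁^n + B·r₂^n. Solving with P(0)=0, P(1)=1 gives A = \frac{\sqrt{2}}{4}, B = - \frac{\sqrt{2}}{4}.
So P(n) = \frac{\sqrt{2} \left(- \left(1 - \sqrt{2}\right)^{n} + \left(1 + \sqrt{2}\right)^{n}\right)}{4}.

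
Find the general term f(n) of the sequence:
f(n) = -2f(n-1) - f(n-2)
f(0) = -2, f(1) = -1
Characteristic equation: x² + 2x + 1 = 0, which is (x - (-1))².
Repeated root r = -1.
General solution: f(n) = (A + Bn)·(-1)^n.
From f(0) = -2: A = -2.
From f(1) = -1: (A + B)·(-1) = -1 ⇒ B = 3.
So f(n) = \left(3 n - 2\right) \cdot (-1)^n.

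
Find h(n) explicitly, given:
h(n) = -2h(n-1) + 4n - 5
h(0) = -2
First-order linear with linear forcing.
Homogeneous solution: h_h(n) = A·(-2)^n.
Try particular h_p(n) = pn + q. Substituting:
  pn + q = -2(p(n-1) + q) + 4n - 5.
Matching the n-coefficient: p = -2p + 4 ⇒ p = \frac{4}{3}.
Matching constants: q = 2p - 2q - 5 ⇒ q = - \frac{7}{9}.
General: h(n) = A·(-2)^n + \frac{4 n}{3} - \frac{7}{9}.
Apply h(0) = -2: A - \frac{7}{9} = -2 ⇒ A = - \frac{11}{9}.
So h(n) = - \frac{11 \left(-2\right)^{n}}{9} + \frac{4 n}{3} - \frac{7}{9}.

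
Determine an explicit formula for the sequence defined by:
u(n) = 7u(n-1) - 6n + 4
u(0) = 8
First-order linear with linear forcing.
Homogeneous solution: u_h(n) = A·(7)^n.
Try particular u_p(n) = pn + q. Substituting:
  pn + q = 7(p(n-1) + q) - 6n + 4.
Matching the n-coefficient: p = 7p - 6 ⇒ p = 1.
Matching constants: q = -7p + 7q + 4 ⇒ q = \frac{1}{2}.
General: u(n) = A·(7)^n + n + \frac{1}{2}.
Apply u(0) = 8: A + \frac{1}{2} = 8 ⇒ A = \frac{15}{2}.
So u(n) = \frac{15 \cdot 7^{n}}{2} + n + \frac{1}{2}.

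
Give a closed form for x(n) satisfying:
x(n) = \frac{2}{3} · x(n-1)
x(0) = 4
Pure geometric recurrence with ratio \frac{2}{3}.
By induction x(n) = x(0) · (\frac{2}{3})^n = 4 \left(\frac{2}{3}\right)^{n}.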